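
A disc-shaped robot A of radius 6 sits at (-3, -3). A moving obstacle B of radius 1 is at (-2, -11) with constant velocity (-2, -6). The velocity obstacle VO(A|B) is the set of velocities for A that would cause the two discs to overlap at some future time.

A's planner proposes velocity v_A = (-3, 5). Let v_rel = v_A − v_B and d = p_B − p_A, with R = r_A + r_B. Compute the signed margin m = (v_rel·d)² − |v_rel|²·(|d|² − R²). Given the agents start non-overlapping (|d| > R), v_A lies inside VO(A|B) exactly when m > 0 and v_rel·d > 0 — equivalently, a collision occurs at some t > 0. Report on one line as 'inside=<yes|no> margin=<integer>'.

d = (1, -8),  |d|² = 65;  R = 6+1 = 7,  c = 65−7² = 16
v_rel = (-1, 11),  |v_rel|² = 122;  v_rel·d = (-1)·(1) + (11)·(-8) = -89
122·t² + 178·t + 16 = 0  ⇒  m = (-89)² − 122·16 = 5969
m = 5969 > 0,  v_rel·d = -89 < 0  ⇒  outside

inside=no margin=5969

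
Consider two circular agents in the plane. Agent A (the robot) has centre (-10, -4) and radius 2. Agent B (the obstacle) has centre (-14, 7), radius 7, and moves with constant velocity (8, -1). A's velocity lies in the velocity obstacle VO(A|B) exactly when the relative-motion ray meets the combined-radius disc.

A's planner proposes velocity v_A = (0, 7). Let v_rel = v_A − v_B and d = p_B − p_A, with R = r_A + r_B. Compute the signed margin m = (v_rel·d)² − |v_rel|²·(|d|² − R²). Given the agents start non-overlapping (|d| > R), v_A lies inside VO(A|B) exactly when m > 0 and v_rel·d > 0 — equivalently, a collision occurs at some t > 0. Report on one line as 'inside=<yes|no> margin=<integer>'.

d = (-4, 11),  |d|² = 137;  R = 2+7 = 9,  c = 137−9² = 56
v_rel = (-8, 8),  |v_rel|² = 128;  v_rel·d = (-8)·(-4) + (8)·(11) = 120
128·t² − 240·t + 56 = 0  ⇒  m = 120² − 128·56 = 7232
m = 7232 > 0,  v_rel·d = 120 > 0  ⇒  inside

inside=yes margin=7232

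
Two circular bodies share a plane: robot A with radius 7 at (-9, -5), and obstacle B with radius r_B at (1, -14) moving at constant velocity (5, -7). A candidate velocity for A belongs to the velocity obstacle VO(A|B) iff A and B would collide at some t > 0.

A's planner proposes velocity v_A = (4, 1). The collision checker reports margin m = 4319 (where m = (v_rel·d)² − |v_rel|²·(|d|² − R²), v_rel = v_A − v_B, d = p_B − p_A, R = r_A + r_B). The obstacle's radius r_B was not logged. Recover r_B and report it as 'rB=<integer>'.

m = 4319
d = (10, -9);  v_rel = (-1, 8),  |v_rel|² = 65
v_rel×d = (-1)·(-9) − (8)·(10) = -71
since m = R²·65 − (-71)²:  R² = (5041 + 4319) / 65 = 144
R = √144 = 12  ⇒  r_B = 12 − 7 = 5

rB=5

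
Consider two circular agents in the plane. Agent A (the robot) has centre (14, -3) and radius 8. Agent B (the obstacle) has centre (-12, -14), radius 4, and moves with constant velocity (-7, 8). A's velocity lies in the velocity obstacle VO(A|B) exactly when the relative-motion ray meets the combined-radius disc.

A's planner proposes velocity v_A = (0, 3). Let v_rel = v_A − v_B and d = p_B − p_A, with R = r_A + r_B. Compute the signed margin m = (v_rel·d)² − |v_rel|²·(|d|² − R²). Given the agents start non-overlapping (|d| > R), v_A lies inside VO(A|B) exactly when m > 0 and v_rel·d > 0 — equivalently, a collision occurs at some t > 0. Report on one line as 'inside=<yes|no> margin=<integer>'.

d = (-26, -11),  |d|² = 797;  R = 8+4 = 12,  c = 797−12² = 653
v_rel = (7, -5),  |v_rel|² = 74;  v_rel·d = (7)·(-26) + (-5)·(-11) = -127
74·t² + 254·t + 653 = 0  ⇒  m = (-127)² − 74·653 = -32193
m = -32193 < 0,  v_rel·d = -127 < 0  ⇒  outside

inside=no margin=-32193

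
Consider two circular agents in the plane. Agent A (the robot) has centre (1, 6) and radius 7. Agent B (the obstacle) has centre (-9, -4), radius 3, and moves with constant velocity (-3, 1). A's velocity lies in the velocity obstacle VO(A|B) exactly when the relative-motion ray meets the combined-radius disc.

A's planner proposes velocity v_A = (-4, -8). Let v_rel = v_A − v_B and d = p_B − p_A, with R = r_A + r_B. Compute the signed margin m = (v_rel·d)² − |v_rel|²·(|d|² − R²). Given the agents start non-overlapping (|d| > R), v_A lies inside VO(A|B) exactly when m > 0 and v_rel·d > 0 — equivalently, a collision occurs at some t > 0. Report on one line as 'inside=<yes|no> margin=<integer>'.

d = (-10, -10),  |d|² = 200;  R = 7+3 = 10,  c = 200−10² = 100
v_rel = (-1, -9),  |v_rel|² = 82;  v_rel·d = (-1)·(-10) + (-9)·(-10) = 100
82·t² − 200·t + 100 = 0  ⇒  m = 100² − 82·100 = 1800
m = 1800 > 0,  v_rel·d = 100 > 0  ⇒  inside

inside=yes margin=1800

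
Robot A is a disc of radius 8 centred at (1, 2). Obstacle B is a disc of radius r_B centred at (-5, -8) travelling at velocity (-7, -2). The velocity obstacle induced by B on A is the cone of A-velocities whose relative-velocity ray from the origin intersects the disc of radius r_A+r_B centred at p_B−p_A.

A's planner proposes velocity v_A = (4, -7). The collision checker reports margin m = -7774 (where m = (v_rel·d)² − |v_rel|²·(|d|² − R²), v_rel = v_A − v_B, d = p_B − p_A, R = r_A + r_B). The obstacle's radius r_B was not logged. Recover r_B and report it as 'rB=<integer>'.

m = -7774
d = (-6, -10);  v_rel = (11, -5),  |v_rel|² = 146
v_rel×d = (11)·(-10) − (-5)·(-6) = -140
since m = R²·146 − (-140)²:  R² = (19600 + -7774) / 146 = 81
R = √81 = 9  ⇒  r_B = 9 − 8 = 1

rB=1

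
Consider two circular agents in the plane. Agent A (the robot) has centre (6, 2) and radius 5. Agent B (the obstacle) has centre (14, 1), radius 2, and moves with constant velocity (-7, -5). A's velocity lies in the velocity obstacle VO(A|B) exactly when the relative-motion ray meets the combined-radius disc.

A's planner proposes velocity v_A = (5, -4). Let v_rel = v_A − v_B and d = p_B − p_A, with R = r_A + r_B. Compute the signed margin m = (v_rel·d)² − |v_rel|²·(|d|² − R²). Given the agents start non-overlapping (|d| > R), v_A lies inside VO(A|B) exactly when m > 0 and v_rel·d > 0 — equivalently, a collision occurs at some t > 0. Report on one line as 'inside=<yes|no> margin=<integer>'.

d = (8, -1),  |d|² = 65;  R = 5+2 = 7,  c = 65−7² = 16
v_rel = (12, 1),  |v_rel|² = 145;  v_rel·d = (12)·(8) + (1)·(-1) = 95
145·t² − 190·t + 16 = 0  ⇒  m = 95² − 145·16 = 6705
m = 6705 > 0,  v_rel·d = 95 > 0  ⇒  inside

inside=yes margin=6705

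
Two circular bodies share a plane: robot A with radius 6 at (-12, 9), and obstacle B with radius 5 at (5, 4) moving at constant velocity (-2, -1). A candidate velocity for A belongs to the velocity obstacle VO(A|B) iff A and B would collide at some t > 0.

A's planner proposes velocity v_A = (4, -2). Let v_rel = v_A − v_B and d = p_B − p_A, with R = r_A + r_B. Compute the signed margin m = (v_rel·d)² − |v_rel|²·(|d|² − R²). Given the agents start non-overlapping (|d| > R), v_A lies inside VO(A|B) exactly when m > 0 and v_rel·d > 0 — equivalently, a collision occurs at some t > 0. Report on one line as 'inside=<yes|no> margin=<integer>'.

d = (17, -5),  |d|² = 314;  R = 6+5 = 11,  c = 314−11² = 193
v_rel = (6, -1),  |v_rel|² = 37;  v_rel·d = (6)·(17) + (-1)·(-5) = 107
37·t² − 214·t + 193 = 0  ⇒  m = 107² − 37·193 = 4308
m = 4308 > 0,  v_rel·d = 107 > 0  ⇒  inside

inside=yes margin=4308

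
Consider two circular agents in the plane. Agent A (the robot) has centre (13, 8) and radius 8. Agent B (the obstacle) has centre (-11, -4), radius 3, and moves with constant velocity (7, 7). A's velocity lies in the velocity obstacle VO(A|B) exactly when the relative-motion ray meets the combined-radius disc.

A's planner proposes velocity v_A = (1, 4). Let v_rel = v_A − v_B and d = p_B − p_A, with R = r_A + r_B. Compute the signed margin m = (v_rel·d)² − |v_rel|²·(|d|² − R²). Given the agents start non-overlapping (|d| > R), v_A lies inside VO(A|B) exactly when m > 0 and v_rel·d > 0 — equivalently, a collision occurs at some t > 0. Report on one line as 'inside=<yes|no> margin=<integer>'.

d = (-24, -12),  |d|² = 720;  R = 8+3 = 11,  c = 720−11² = 599
v_rel = (-6, -3),  |v_rel|² = 45;  v_rel·d = (-6)·(-24) + (-3)·(-12) = 180
45·t² − 360·t + 599 = 0  ⇒  m = 180² − 45·599 = 5445
m = 5445 > 0,  v_rel·d = 180 > 0  ⇒  inside

inside=yes margin=5445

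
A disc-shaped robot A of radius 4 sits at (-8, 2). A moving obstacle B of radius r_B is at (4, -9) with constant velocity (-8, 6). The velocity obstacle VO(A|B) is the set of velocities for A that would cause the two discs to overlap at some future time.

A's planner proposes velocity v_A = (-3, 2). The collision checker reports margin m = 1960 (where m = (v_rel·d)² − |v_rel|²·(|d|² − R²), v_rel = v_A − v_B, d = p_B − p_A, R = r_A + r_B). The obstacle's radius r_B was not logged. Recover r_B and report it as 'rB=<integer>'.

m = 1960
d = (12, -11);  v_rel = (5, -4),  |v_rel|² = 41
v_rel×d = (5)·(-11) − (-4)·(12) = -7
since m = R²·41 − (-7)²:  R² = (49 + 1960) / 41 = 49
R = √49 = 7  ⇒  r_B = 7 − 4 = 3

rB=3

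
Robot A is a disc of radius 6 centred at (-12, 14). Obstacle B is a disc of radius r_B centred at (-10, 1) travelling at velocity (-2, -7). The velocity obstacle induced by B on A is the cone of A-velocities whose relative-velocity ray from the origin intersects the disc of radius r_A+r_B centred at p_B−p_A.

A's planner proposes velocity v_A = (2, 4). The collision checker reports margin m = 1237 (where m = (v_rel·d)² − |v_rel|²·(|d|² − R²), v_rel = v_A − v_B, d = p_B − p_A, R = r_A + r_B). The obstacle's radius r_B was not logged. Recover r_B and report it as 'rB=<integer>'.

m = 1237
d = (2, -13);  v_rel = (4, 11),  |v_rel|² = 137
v_rel×d = (4)·(-13) − (11)·(2) = -74
since m = R²·137 − (-74)²:  R² = (5476 + 1237) / 137 = 49
R = √49 = 7  ⇒  r_B = 7 − 6 = 1

rB=1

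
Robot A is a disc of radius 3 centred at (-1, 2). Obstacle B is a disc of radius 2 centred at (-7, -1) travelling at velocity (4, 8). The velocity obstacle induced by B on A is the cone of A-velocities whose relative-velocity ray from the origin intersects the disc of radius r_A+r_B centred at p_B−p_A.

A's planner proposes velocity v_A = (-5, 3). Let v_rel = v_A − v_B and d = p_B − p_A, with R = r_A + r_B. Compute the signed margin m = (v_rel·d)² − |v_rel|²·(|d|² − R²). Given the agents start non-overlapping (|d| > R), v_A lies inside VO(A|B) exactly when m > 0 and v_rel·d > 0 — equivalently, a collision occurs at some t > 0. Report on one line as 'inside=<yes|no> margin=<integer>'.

d = (-6, -3),  |d|² = 45;  R = 3+2 = 5,  c = 45−5² = 20
v_rel = (-9, -5),  |v_rel|² = 106;  v_rel·d = (-9)·(-6) + (-5)·(-3) = 69
106·t² − 138·t + 20 = 0  ⇒  m = 69² − 106·20 = 2641
m = 2641 > 0,  v_rel·d = 69 > 0  ⇒  inside

inside=yes margin=2641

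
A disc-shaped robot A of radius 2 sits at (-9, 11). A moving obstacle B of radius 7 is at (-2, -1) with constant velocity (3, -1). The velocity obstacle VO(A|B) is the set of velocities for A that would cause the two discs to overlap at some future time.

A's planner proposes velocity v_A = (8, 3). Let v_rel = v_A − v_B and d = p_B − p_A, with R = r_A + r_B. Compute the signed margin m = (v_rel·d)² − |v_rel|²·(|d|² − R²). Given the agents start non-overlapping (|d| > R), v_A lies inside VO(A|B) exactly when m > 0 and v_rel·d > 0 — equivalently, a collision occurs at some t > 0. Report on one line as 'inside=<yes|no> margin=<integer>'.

d = (7, -12),  |d|² = 193;  R = 2+7 = 9,  c = 193−9² = 112
v_rel = (5, 4),  |v_rel|² = 41;  v_rel·d = (5)·(7) + (4)·(-12) = -13
41·t² + 26·t + 112 = 0  ⇒  m = (-13)² − 41·112 = -4423
m = -4423 < 0,  v_rel·d = -13 < 0  ⇒  outside

inside=no margin=-4423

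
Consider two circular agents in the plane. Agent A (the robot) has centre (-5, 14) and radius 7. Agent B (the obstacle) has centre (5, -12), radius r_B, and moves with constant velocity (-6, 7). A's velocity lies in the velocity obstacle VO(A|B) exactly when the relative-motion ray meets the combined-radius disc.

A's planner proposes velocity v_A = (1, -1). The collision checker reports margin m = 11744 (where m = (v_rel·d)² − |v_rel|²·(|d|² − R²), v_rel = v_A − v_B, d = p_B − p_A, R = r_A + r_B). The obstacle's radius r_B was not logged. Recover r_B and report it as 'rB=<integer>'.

m = 11744
d = (10, -26);  v_rel = (7, -8),  |v_rel|² = 113
v_rel×d = (7)·(-26) − (-8)·(10) = -102
since m = R²·113 − (-102)²:  R² = (10404 + 11744) / 113 = 196
R = √196 = 14  ⇒  r_B = 14 − 7 = 7

rB=7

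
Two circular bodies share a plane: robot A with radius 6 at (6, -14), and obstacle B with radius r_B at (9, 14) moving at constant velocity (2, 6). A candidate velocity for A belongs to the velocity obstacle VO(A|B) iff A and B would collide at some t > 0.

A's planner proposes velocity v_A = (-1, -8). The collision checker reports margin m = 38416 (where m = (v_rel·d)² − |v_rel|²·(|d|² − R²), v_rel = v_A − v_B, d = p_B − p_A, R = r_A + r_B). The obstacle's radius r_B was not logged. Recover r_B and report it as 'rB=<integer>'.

m = 38416
d = (3, 28);  v_rel = (-3, -14),  |v_rel|² = 205
v_rel×d = (-3)·(28) − (-14)·(3) = -42
since m = R²·205 − (-42)²:  R² = (1764 + 38416) / 205 = 196
R = √196 = 14  ⇒  r_B = 14 − 6 = 8

rB=8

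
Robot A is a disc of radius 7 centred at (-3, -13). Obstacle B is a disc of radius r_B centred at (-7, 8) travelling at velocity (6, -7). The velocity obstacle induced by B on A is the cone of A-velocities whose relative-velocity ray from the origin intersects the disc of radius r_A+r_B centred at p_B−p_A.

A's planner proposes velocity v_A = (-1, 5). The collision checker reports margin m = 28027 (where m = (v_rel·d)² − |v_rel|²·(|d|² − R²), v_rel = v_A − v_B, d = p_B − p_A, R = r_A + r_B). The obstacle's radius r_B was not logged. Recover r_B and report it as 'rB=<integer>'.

m = 28027
d = (-4, 21);  v_rel = (-7, 12),  |v_rel|² = 193
v_rel×d = (-7)·(21) − (12)·(-4) = -99
since m = R²·193 − (-99)²:  R² = (9801 + 28027) / 193 = 196
R = √196 = 14  ⇒  r_B = 14 − 7 = 7

rB=7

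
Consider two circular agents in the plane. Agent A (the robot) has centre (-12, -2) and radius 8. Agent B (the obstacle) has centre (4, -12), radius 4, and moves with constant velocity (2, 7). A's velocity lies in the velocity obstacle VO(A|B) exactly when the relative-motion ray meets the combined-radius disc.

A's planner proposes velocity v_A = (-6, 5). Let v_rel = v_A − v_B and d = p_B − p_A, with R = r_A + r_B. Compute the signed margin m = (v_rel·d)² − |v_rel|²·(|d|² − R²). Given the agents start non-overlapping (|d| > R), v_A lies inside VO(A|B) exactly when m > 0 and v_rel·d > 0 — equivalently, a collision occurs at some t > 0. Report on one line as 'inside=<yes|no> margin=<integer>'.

d = (16, -10),  |d|² = 356;  R = 8+4 = 12,  c = 356−12² = 212
v_rel = (-8, -2),  |v_rel|² = 68;  v_rel·d = (-8)·(16) + (-2)·(-10) = -108
68·t² + 216·t + 212 = 0  ⇒  m = (-108)² − 68·212 = -2752
m = -2752 < 0,  v_rel·d = -108 < 0  ⇒  outside

inside=no margin=-2752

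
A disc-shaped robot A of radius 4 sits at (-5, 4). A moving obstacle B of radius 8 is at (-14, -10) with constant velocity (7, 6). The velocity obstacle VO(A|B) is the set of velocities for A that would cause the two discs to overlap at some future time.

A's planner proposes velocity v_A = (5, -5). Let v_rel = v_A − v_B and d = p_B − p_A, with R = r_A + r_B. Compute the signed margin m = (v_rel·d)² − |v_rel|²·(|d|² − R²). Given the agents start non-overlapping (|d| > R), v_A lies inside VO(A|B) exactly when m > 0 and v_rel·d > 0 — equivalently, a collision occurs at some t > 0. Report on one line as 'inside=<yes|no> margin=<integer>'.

d = (-9, -14),  |d|² = 277;  R = 4+8 = 12,  c = 277−12² = 133
v_rel = (-2, -11),  |v_rel|² = 125;  v_rel·d = (-2)·(-9) + (-11)·(-14) = 172
125·t² − 344·t + 133 = 0  ⇒  m = 172² − 125·133 = 12959
m = 12959 > 0,  v_rel·d = 172 > 0  ⇒  inside

inside=yes margin=12959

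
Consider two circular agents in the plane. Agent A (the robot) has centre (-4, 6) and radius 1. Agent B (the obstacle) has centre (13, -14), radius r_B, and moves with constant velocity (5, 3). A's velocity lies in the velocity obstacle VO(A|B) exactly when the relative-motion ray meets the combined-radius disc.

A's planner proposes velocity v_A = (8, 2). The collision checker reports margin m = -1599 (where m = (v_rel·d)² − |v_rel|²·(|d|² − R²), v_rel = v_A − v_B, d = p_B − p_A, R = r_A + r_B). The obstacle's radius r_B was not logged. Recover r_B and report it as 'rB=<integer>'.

m = -1599
d = (17, -20);  v_rel = (3, -1),  |v_rel|² = 10
v_rel×d = (3)·(-20) − (-1)·(17) = -43
since m = R²·10 − (-43)²:  R² = (1849 + -1599) / 10 = 25
R = √25 = 5  ⇒  r_B = 5 − 1 = 4

rB=4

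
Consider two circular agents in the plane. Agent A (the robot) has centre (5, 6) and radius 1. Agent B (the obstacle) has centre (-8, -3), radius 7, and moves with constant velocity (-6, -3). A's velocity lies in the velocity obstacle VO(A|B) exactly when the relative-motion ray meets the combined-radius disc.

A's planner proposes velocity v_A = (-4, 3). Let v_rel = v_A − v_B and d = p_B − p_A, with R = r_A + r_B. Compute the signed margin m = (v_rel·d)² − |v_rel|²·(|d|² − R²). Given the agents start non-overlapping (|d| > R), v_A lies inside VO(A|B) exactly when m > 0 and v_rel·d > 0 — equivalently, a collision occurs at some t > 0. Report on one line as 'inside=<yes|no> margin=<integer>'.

d = (-13, -9),  |d|² = 250;  R = 1+7 = 8,  c = 250−8² = 186
v_rel = (2, 6),  |v_rel|² = 40;  v_rel·d = (2)·(-13) + (6)·(-9) = -80
40·t² + 160·t + 186 = 0  ⇒  m = (-80)² − 40·186 = -1040
m = -1040 < 0,  v_rel·d = -80 < 0  ⇒  outside

inside=no margin=-1040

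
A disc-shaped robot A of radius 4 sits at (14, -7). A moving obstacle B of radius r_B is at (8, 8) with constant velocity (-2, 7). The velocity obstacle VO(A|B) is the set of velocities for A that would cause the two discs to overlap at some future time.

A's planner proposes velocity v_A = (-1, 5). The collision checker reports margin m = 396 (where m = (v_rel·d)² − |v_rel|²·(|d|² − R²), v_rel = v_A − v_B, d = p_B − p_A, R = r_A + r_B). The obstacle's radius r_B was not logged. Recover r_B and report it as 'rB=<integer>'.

m = 396
d = (-6, 15);  v_rel = (1, -2),  |v_rel|² = 5
v_rel×d = (1)·(15) − (-2)·(-6) = 3
since m = R²·5 − 3²:  R² = (9 + 396) / 5 = 81
R = √81 = 9  ⇒  r_B = 9 − 4 = 5

rB=5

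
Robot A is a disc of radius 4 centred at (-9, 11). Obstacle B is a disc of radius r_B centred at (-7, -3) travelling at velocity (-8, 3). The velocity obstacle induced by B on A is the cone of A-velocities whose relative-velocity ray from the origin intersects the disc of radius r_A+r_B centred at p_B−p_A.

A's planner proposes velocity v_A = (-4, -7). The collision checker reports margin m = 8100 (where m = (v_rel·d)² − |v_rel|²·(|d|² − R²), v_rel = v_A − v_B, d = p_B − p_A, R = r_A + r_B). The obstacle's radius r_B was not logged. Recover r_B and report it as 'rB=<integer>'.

m = 8100
d = (2, -14);  v_rel = (4, -10),  |v_rel|² = 116
v_rel×d = (4)·(-14) − (-10)·(2) = -36
since m = R²·116 − (-36)²:  R² = (1296 + 8100) / 116 = 81
R = √81 = 9  ⇒  r_B = 9 − 4 = 5

rB=5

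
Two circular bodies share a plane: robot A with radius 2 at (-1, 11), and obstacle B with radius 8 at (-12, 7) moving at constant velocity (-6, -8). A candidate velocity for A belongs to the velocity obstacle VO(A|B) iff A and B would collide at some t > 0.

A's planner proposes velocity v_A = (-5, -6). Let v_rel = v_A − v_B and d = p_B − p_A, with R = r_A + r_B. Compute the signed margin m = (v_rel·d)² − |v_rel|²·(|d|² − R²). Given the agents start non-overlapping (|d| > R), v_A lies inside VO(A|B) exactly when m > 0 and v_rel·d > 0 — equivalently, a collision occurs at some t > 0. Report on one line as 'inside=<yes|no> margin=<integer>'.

d = (-11, -4),  |d|² = 137;  R = 2+8 = 10,  c = 137−10² = 37
v_rel = (1, 2),  |v_rel|² = 5;  v_rel·d = (1)·(-11) + (2)·(-4) = -19
5·t² + 38·t + 37 = 0  ⇒  m = (-19)² − 5·37 = 176
m = 176 > 0,  v_rel·d = -19 < 0  ⇒  outside

inside=no margin=176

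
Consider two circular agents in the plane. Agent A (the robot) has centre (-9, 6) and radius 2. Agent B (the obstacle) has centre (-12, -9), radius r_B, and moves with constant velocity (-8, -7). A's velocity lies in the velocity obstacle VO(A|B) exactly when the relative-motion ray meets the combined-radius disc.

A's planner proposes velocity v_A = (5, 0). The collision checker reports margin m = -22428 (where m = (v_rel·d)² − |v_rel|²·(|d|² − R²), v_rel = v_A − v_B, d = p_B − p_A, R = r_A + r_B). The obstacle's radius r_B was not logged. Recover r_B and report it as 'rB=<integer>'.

m = -22428
d = (-3, -15);  v_rel = (13, 7),  |v_rel|² = 218
v_rel×d = (13)·(-15) − (7)·(-3) = -174
since m = R²·218 − (-174)²:  R² = (30276 + -22428) / 218 = 36
R = √36 = 6  ⇒  r_B = 6 − 2 = 4

rB=4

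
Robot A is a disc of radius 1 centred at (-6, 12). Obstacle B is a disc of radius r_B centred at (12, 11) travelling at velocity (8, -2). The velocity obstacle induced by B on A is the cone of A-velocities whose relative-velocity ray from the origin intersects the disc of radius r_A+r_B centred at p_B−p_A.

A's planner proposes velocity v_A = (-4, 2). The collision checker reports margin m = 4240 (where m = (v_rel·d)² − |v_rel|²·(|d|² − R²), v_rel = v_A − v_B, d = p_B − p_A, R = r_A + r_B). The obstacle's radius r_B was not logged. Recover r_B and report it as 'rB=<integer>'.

m = 4240
d = (18, -1);  v_rel = (-12, 4),  |v_rel|² = 160
v_rel×d = (-12)·(-1) − (4)·(18) = -60
since m = R²·160 − (-60)²:  R² = (3600 + 4240) / 160 = 49
R = √49 = 7  ⇒  r_B = 7 − 1 = 6

rB=6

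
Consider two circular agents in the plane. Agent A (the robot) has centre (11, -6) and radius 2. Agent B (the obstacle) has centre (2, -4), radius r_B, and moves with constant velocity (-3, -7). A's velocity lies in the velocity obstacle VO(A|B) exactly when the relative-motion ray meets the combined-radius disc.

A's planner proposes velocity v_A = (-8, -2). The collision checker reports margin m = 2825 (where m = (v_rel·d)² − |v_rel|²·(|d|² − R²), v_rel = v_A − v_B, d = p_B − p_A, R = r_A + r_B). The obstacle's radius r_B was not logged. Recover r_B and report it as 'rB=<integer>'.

m = 2825
d = (-9, 2);  v_rel = (-5, 5),  |v_rel|² = 50
v_rel×d = (-5)·(2) − (5)·(-9) = 35
since m = R²·50 − 35²:  R² = (1225 + 2825) / 50 = 81
R = √81 = 9  ⇒  r_B = 9 − 2 = 7

rB=7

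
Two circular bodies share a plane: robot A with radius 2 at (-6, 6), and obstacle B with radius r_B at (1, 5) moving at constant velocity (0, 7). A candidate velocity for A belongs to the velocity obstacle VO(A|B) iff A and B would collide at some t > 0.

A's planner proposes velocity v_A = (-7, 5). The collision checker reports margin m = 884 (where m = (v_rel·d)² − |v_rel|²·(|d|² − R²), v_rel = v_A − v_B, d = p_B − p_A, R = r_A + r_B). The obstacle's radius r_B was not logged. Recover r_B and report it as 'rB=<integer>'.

m = 884
d = (7, -1);  v_rel = (-7, -2),  |v_rel|² = 53
v_rel×d = (-7)·(-1) − (-2)·(7) = 21
since m = R²·53 − 21²:  R² = (441 + 884) / 53 = 25
R = √25 = 5  ⇒  r_B = 5 − 2 = 3

rB=3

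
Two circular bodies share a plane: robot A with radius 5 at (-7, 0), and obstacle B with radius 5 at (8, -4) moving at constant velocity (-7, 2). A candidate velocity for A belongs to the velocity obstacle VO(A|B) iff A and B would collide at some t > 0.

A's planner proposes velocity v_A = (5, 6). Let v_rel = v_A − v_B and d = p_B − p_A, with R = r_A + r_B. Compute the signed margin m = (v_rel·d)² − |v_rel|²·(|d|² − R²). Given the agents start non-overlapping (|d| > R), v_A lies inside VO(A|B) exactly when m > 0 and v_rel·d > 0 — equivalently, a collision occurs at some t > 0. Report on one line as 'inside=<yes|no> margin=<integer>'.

d = (15, -4),  |d|² = 241;  R = 5+5 = 10,  c = 241−10² = 141
v_rel = (12, 4),  |v_rel|² = 160;  v_rel·d = (12)·(15) + (4)·(-4) = 164
160·t² − 328·t + 141 = 0  ⇒  m = 164² − 160·141 = 4336
m = 4336 > 0,  v_rel·d = 164 > 0  ⇒  inside

inside=yes margin=4336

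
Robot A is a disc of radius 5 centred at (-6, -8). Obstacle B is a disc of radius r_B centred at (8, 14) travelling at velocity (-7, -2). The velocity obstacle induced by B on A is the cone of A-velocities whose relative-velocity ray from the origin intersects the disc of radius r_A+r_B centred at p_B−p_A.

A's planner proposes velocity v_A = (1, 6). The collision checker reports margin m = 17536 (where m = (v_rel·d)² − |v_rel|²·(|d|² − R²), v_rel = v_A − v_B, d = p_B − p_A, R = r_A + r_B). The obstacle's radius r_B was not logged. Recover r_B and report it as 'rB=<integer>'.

m = 17536
d = (14, 22);  v_rel = (8, 8),  |v_rel|² = 128
v_rel×d = (8)·(22) − (8)·(14) = 64
since m = R²·128 − 64²:  R² = (4096 + 17536) / 128 = 169
R = √169 = 13  ⇒  r_B = 13 − 5 = 8

rB=8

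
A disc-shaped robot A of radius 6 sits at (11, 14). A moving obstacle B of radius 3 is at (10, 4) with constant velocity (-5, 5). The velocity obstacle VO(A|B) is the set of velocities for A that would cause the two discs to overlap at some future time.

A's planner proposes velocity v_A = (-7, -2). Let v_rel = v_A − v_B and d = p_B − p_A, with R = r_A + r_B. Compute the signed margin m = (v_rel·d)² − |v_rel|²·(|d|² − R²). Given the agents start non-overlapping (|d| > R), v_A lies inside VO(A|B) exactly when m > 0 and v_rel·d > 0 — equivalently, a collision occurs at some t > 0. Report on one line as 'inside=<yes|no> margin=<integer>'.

d = (-1, -10),  |d|² = 101;  R = 6+3 = 9,  c = 101−9² = 20
v_rel = (-2, -7),  |v_rel|² = 53;  v_rel·d = (-2)·(-1) + (-7)·(-10) = 72
53·t² − 144·t + 20 = 0  ⇒  m = 72² − 53·20 = 4124
m = 4124 > 0,  v_rel·d = 72 > 0  ⇒  inside

inside=yes margin=4124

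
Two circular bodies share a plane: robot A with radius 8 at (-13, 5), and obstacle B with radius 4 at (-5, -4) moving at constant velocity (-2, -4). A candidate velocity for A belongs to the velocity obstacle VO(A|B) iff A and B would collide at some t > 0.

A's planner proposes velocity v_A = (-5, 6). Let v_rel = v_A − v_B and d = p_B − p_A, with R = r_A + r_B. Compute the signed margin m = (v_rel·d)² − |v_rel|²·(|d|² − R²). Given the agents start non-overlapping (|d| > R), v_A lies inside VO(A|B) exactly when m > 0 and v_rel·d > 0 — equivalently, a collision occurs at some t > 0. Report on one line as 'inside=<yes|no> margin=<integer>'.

d = (8, -9),  |d|² = 145;  R = 8+4 = 12,  c = 145−12² = 1
v_rel = (-3, 10),  |v_rel|² = 109;  v_rel·d = (-3)·(8) + (10)·(-9) = -114
109·t² + 228·t + 1 = 0  ⇒  m = (-114)² − 109·1 = 12887
m = 12887 > 0,  v_rel·d = -114 < 0  ⇒  outside

inside=no margin=12887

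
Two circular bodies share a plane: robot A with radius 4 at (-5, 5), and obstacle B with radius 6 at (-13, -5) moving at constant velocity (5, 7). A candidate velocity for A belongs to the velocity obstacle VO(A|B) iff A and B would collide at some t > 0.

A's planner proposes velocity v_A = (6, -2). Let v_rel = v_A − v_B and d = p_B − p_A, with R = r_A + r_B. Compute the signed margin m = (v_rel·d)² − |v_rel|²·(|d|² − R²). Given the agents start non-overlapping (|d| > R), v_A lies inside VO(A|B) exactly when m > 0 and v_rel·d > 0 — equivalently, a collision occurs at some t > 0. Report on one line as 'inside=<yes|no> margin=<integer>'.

d = (-8, -10),  |d|² = 164;  R = 4+6 = 10,  c = 164−10² = 64
v_rel = (1, -9),  |v_rel|² = 82;  v_rel·d = (1)·(-8) + (-9)·(-10) = 82
82·t² − 164·t + 64 = 0  ⇒  m = 82² − 82·64 = 1476
m = 1476 > 0,  v_rel·d = 82 > 0  ⇒  inside

inside=yes margin=1476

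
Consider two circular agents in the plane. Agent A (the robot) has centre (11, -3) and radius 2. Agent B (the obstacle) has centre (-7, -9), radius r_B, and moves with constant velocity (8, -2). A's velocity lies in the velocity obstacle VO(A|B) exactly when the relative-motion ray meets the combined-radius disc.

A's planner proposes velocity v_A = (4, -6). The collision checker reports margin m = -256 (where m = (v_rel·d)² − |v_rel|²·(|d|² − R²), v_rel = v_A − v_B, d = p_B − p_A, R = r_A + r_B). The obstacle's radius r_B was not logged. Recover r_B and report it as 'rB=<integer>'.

m = -256
d = (-18, -6);  v_rel = (-4, -4),  |v_rel|² = 32
v_rel×d = (-4)·(-6) − (-4)·(-18) = -48
since m = R²·32 − (-48)²:  R² = (2304 + -256) / 32 = 64
R = √64 = 8  ⇒  r_B = 8 − 2 = 6

rB=6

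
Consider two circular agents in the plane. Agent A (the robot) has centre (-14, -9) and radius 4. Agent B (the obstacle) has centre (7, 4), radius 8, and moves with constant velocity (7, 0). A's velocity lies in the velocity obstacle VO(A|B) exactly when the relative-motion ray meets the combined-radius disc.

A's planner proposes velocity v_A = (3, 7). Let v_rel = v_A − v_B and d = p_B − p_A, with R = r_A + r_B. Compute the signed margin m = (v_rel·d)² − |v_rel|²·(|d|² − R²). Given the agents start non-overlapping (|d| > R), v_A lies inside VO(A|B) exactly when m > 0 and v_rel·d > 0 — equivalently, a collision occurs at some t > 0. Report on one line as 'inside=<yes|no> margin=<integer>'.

d = (21, 13),  |d|² = 610;  R = 4+8 = 12,  c = 610−12² = 466
v_rel = (-4, 7),  |v_rel|² = 65;  v_rel·d = (-4)·(21) + (7)·(13) = 7
65·t² − 14·t + 466 = 0  ⇒  m = 7² − 65·466 = -30241
m = -30241 < 0,  v_rel·d = 7 > 0  ⇒  outside

inside=no margin=-30241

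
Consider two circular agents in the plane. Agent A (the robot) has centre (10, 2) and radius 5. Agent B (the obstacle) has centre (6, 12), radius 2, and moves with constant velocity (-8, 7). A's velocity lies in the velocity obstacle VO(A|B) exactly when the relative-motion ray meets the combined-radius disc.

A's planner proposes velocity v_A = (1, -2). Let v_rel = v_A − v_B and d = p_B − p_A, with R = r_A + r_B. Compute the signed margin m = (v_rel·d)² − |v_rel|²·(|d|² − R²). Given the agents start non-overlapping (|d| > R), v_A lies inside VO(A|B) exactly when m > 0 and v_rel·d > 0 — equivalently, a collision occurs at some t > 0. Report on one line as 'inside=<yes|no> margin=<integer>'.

d = (-4, 10),  |d|² = 116;  R = 5+2 = 7,  c = 116−7² = 67
v_rel = (9, -9),  |v_rel|² = 162;  v_rel·d = (9)·(-4) + (-9)·(10) = -126
162·t² + 252·t + 67 = 0  ⇒  m = (-126)² − 162·67 = 5022
m = 5022 > 0,  v_rel·d = -126 < 0  ⇒  outside

inside=no margin=5022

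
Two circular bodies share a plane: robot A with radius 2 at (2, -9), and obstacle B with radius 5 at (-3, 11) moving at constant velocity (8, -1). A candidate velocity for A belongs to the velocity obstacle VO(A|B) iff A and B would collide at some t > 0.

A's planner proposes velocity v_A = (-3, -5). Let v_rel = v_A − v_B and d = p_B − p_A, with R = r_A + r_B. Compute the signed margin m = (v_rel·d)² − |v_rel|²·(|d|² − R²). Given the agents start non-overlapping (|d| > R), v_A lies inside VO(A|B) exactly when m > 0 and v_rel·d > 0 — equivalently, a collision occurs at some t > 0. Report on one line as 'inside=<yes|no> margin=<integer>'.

d = (-5, 20),  |d|² = 425;  R = 2+5 = 7,  c = 425−7² = 376
v_rel = (-11, -4),  |v_rel|² = 137;  v_rel·d = (-11)·(-5) + (-4)·(20) = -25
137·t² + 50·t + 376 = 0  ⇒  m = (-25)² − 137·376 = -50887
m = -50887 < 0,  v_rel·d = -25 < 0  ⇒  outside

inside=no margin=-50887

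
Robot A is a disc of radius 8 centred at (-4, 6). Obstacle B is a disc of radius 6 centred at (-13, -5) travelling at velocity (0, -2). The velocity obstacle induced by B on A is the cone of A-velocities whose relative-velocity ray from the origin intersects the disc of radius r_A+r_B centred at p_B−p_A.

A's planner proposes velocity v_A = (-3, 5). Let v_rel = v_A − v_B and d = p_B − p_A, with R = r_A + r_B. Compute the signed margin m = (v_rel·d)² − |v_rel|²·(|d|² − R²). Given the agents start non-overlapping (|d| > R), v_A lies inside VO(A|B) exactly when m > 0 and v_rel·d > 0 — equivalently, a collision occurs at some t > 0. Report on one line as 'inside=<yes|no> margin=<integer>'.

d = (-9, -11),  |d|² = 202;  R = 8+6 = 14,  c = 202−14² = 6
v_rel = (-3, 7),  |v_rel|² = 58;  v_rel·d = (-3)·(-9) + (7)·(-11) = -50
58·t² + 100·t + 6 = 0  ⇒  m = (-50)² − 58·6 = 2152
m = 2152 > 0,  v_rel·d = -50 < 0  ⇒  outside

inside=no margin=2152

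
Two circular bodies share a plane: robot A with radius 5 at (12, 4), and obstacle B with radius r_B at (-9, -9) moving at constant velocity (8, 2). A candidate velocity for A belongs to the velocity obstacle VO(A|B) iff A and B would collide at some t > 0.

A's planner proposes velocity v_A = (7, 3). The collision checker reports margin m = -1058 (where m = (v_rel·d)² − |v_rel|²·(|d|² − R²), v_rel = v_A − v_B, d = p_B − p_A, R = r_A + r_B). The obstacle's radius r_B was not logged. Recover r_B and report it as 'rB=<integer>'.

m = -1058
d = (-21, -13);  v_rel = (-1, 1),  |v_rel|² = 2
v_rel×d = (-1)·(-13) − (1)·(-21) = 34
since m = R²·2 − 34²:  R² = (1156 + -1058) / 2 = 49
R = √49 = 7  ⇒  r_B = 7 − 5 = 2

rB=2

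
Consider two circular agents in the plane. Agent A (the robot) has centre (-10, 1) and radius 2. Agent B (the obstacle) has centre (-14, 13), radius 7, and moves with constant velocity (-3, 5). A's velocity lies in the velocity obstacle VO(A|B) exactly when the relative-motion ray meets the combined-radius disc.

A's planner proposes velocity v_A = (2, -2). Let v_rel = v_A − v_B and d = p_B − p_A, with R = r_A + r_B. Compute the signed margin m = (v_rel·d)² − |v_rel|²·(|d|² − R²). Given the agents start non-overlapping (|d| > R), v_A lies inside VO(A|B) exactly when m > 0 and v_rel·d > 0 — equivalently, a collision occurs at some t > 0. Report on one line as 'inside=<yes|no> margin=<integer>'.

d = (-4, 12),  |d|² = 160;  R = 2+7 = 9,  c = 160−9² = 79
v_rel = (5, -7),  |v_rel|² = 74;  v_rel·d = (5)·(-4) + (-7)·(12) = -104
74·t² + 208·t + 79 = 0  ⇒  m = (-104)² − 74·79 = 4970
m = 4970 > 0,  v_rel·d = -104 < 0  ⇒  outside

inside=no margin=4970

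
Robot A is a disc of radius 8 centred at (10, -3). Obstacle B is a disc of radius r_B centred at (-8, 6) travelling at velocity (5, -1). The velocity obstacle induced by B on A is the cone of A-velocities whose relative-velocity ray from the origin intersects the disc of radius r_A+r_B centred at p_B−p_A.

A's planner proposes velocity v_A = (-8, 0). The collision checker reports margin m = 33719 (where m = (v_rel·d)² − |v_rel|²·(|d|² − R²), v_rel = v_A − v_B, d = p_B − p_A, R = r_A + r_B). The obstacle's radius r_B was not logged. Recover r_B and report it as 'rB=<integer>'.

m = 33719
d = (-18, 9);  v_rel = (-13, 1),  |v_rel|² = 170
v_rel×d = (-13)·(9) − (1)·(-18) = -99
since m = R²·170 − (-99)²:  R² = (9801 + 33719) / 170 = 256
R = √256 = 16  ⇒  r_B = 16 − 8 = 8

rB=8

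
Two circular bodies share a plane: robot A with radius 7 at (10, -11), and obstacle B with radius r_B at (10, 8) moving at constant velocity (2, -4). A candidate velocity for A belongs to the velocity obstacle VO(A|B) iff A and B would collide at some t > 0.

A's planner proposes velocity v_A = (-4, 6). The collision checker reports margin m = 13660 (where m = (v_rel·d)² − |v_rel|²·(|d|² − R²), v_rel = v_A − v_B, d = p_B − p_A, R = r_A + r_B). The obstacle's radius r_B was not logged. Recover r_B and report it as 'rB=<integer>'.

m = 13660
d = (0, 19);  v_rel = (-6, 10),  |v_rel|² = 136
v_rel×d = (-6)·(19) − (10)·(0) = -114
since m = R²·136 − (-114)²:  R² = (12996 + 13660) / 136 = 196
R = √196 = 14  ⇒  r_B = 14 − 7 = 7

rB=7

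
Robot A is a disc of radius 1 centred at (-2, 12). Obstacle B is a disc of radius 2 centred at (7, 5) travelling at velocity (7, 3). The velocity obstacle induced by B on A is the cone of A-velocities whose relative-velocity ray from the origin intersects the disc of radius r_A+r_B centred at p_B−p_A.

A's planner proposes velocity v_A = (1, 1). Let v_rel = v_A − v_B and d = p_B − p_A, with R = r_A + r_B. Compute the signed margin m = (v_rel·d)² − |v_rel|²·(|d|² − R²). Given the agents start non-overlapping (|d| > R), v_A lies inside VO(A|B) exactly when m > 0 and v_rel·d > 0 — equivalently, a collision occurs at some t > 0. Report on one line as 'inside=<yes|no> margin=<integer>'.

d = (9, -7),  |d|² = 130;  R = 1+2 = 3,  c = 130−3² = 121
v_rel = (-6, -2),  |v_rel|² = 40;  v_rel·d = (-6)·(9) + (-2)·(-7) = -40
40·t² + 80·t + 121 = 0  ⇒  m = (-40)² − 40·121 = -3240
m = -3240 < 0,  v_rel·d = -40 < 0  ⇒  outside

inside=no margin=-3240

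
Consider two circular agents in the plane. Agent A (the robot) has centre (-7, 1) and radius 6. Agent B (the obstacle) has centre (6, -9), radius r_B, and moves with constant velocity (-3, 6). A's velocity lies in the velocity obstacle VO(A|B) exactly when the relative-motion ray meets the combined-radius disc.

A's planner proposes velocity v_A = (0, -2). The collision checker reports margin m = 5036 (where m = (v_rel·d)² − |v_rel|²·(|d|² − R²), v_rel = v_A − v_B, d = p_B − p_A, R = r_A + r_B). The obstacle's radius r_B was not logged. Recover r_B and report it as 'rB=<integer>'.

m = 5036
d = (13, -10);  v_rel = (3, -8),  |v_rel|² = 73
v_rel×d = (3)·(-10) − (-8)·(13) = 74
since m = R²·73 − 74²:  R² = (5476 + 5036) / 73 = 144
R = √144 = 12  ⇒  r_B = 12 − 6 = 6

rB=6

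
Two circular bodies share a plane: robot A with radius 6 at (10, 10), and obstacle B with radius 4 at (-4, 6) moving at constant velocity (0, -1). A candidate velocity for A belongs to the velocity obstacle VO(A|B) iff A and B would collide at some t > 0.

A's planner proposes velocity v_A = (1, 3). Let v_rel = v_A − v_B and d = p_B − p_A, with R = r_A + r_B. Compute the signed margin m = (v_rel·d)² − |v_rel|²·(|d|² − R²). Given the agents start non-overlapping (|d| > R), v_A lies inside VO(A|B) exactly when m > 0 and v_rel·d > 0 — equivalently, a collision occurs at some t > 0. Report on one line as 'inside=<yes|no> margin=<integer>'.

d = (-14, -4),  |d|² = 212;  R = 6+4 = 10,  c = 212−10² = 112
v_rel = (1, 4),  |v_rel|² = 17;  v_rel·d = (1)·(-14) + (4)·(-4) = -30
17·t² + 60·t + 112 = 0  ⇒  m = (-30)² − 17·112 = -1004
m = -1004 < 0,  v_rel·d = -30 < 0  ⇒  outside

inside=no margin=-1004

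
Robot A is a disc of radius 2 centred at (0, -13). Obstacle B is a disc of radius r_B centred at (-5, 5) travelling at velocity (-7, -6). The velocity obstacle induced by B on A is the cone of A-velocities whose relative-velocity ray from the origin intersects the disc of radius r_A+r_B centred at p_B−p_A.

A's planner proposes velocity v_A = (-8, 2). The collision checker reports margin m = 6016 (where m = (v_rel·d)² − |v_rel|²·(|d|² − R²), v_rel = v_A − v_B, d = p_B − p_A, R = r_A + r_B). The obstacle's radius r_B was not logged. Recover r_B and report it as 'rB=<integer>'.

m = 6016
d = (-5, 18);  v_rel = (-1, 8),  |v_rel|² = 65
v_rel×d = (-1)·(18) − (8)·(-5) = 22
since m = R²·65 − 22²:  R² = (484 + 6016) / 65 = 100
R = √100 = 10  ⇒  r_B = 10 − 2 = 8

rB=8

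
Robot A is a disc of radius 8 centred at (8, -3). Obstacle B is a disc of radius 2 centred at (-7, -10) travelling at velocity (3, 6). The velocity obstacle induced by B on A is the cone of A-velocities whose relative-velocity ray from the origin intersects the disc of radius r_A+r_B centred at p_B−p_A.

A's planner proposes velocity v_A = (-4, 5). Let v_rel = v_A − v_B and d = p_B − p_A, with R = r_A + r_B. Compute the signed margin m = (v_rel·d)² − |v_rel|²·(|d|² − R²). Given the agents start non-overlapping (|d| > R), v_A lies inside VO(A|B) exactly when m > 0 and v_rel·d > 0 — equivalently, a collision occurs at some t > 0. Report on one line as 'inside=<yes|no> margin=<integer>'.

d = (-15, -7),  |d|² = 274;  R = 8+2 = 10,  c = 274−10² = 174
v_rel = (-7, -1),  |v_rel|² = 50;  v_rel·d = (-7)·(-15) + (-1)·(-7) = 112
50·t² − 224·t + 174 = 0  ⇒  m = 112² − 50·174 = 3844
m = 3844 > 0,  v_rel·d = 112 > 0  ⇒  inside

inside=yes margin=3844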